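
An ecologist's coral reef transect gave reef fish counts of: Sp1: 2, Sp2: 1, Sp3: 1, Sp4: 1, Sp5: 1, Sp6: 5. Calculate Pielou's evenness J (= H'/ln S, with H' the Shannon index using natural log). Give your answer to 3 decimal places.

0.860

Total N = 2+1+1+1+1+5 = 11, so the proportions are 0.18182, 0.09091, 0.09091, 0.09091, 0.09091, 0.45455 (working shown to 5 dp, full precision carried).
H' = −Σ pᵢ ln pᵢ = −((-0.30995) + (-0.21799) + (-0.21799) + (-0.21799) + (-0.21799) + (-0.35839)) = 1.54031.
With S = 6 species, ln S = 1.79176, so J = 1.54031/1.79176 = 0.85966, i.e. 0.860 to 3 decimal places.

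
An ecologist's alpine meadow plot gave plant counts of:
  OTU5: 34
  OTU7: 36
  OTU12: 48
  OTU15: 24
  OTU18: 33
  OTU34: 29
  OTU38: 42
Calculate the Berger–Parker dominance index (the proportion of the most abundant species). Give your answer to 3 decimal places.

0.195

Total N = 34+36+48+24+33+29+42 = 246, so the proportions are 0.13821, 0.14634, 0.19512, 0.09756, 0.13415, 0.11789, 0.17073 (working shown to 5 dp, full precision carried).
The largest proportion is 0.19512, i.e. d = 0.195 to 3 decimal places.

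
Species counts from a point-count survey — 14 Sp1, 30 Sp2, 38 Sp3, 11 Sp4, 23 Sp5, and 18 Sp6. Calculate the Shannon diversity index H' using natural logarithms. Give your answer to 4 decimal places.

Total N = 14+30+38+11+23+18 = 134, so the proportions are 0.104478, 0.223881, 0.283582, 0.08209, 0.171642, 0.134328 (working shown to 6 dp, full precision carried).
Each pᵢ ln pᵢ term: 0.104478×(-2.258782)=-0.235992, 0.223881×(-1.496642)=-0.335069, 0.283582×(-1.260254)=-0.357385, 0.08209×(-2.499945)=-0.205219, 0.171642×(-1.762346)=-0.302492, 0.134328×(-2.007468)=-0.269660.
Sum = -1.705818, so H' = 1.7058.

1.7058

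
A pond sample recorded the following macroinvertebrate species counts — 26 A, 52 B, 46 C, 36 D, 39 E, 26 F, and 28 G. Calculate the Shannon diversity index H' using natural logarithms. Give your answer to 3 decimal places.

1.912

Total N = 26+52+46+36+39+26+28 = 253, so the proportions are 0.10277, 0.20553, 0.18182, 0.14229, 0.15415, 0.10277, 0.11067 (working shown to 5 dp, full precision carried).
Each pᵢ ln pᵢ term: 0.10277×(-2.27529)=-0.23382, 0.20553×(-1.58215)=-0.32518, 0.18182×(-1.70475)=-0.30995, 0.14229×(-1.94987)=-0.27745, 0.15415×(-1.86983)=-0.28823, 0.10277×(-2.27529)=-0.23382, 0.11067×(-2.20118)=-0.24361.
Sum = -1.91208, so H' = 1.912.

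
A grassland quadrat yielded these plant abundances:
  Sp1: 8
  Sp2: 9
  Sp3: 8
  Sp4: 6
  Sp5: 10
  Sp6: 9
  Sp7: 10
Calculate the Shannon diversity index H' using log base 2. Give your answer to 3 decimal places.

2.790

Total N = 8+9+8+6+10+9+10 = 60, so the proportions are 0.13333, 0.15, 0.13333, 0.1, 0.16667, 0.15, 0.16667 (working shown to 5 dp, full precision carried).
Each pᵢ log₂ pᵢ term: 0.13333×(-2.90689)=-0.38759, 0.15×(-2.73697)=-0.41054, 0.13333×(-2.90689)=-0.38759, 0.1×(-3.32193)=-0.33219, 0.16667×(-2.58496)=-0.43083, 0.15×(-2.73697)=-0.41054, 0.16667×(-2.58496)=-0.43083.
Sum = -2.79011, so H' = 2.790.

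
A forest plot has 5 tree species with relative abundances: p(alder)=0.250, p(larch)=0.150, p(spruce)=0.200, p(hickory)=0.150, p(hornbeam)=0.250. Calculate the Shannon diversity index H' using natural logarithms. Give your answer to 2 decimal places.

1.58

Each pᵢ ln pᵢ term (working shown to 4 dp, full precision carried): 0.25×(-1.3863)=-0.3466, 0.15×(-1.8971)=-0.2846, 0.2×(-1.6094)=-0.3219, 0.15×(-1.8971)=-0.2846, 0.25×(-1.3863)=-0.3466.
Sum = -1.5842, so H' = 1.58.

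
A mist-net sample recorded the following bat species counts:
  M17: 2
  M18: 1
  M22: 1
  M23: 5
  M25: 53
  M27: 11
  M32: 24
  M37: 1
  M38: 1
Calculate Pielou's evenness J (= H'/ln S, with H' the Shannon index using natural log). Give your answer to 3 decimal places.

Total N = 2+1+1+5+53+11+24+1+1 = 99, so the proportions are 0.0202, 0.0101, 0.0101, 0.05051, 0.53535, 0.11111, 0.24242, 0.0101, 0.0101 (working shown to 5 dp, full precision carried).
H' = −Σ pᵢ ln pᵢ = −((-0.07883) + (-0.04642) + (-0.04642) + (-0.15079) + (-0.33450) + (-0.24414) + (-0.34353) + (-0.04642) + (-0.04642)) = 1.33745.
With S = 9 species, ln S = 2.19722, so J = 1.33745/2.19722 = 0.60870, i.e. 0.609 to 3 decimal places.

0.609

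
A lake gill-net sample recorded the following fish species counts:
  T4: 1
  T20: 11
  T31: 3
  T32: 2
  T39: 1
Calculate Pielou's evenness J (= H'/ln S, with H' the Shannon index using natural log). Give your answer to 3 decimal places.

Total N = 1+11+3+2+1 = 18, so the proportions are 0.05556, 0.61111, 0.16667, 0.11111, 0.05556 (working shown to 5 dp, full precision carried).
H' = −Σ pᵢ ln pᵢ = −((-0.16058) + (-0.30096) + (-0.29863) + (-0.24414) + (-0.16058)) = 1.16487.
With S = 5 species, ln S = 1.60944, so J = 1.16487/1.60944 = 0.72378, i.e. 0.724 to 3 decimal places.

0.724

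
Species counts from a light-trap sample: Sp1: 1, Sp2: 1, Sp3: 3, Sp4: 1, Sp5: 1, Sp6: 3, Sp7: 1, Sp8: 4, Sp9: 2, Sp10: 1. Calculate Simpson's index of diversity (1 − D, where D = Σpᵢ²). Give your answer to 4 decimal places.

0.8642

Total N = 1+1+3+1+1+3+1+4+2+1 = 18, so the proportions are 0.055556, 0.055556, 0.166667, 0.055556, 0.055556, 0.166667, 0.055556, 0.222222, 0.111111, 0.055556 (working shown to 6 dp, full precision carried).
D = 0.055556² + 0.055556² + 0.166667² + 0.055556² + 0.055556² + 0.166667² + 0.055556² + 0.222222² + 0.111111² + 0.055556² = 0.003086 + 0.003086 + 0.027778 + 0.003086 + 0.003086 + 0.027778 + 0.003086 + 0.049383 + 0.012346 + 0.003086 = 0.135802.
So 1 − D = 0.864198, i.e. 0.8642 to 4 decimal places.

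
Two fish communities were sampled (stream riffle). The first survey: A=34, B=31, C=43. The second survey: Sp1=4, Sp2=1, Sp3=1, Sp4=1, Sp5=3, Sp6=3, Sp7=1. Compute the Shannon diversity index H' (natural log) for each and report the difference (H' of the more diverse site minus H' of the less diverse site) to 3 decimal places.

The first survey: N=108, proportions 0.31481, 0.28704, 0.39815, giving H' = 1.08878 (working shown to 5 dp, full precision carried).
The second survey: N=14, proportions 0.28571, 0.07143, 0.07143, 0.07143, 0.21429, 0.21429, 0.07143, giving H' = 1.77214.
Difference = |1.08878 − 1.77214| = 0.68336, i.e. 0.683 to 3 decimal places.

0.683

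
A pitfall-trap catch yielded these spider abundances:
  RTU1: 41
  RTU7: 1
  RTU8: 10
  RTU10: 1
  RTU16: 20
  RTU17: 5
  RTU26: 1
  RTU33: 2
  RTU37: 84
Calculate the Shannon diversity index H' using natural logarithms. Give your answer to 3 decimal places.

Total N = 41+1+10+1+20+5+1+2+84 = 165, so the proportions are 0.24848, 0.00606, 0.06061, 0.00606, 0.12121, 0.0303, 0.00606, 0.01212, 0.50909 (working shown to 5 dp, full precision carried).
Each pᵢ ln pᵢ term: 0.24848×(-1.39237)=-0.34598, 0.00606×(-5.10595)=-0.03095, 0.06061×(-2.80336)=-0.16990, 0.00606×(-5.10595)=-0.03095, 0.12121×(-2.11021)=-0.25578, 0.0303×(-3.49651)=-0.10595, 0.00606×(-5.10595)=-0.03095, 0.01212×(-4.41280)=-0.05349, 0.50909×(-0.67513)=-0.34370.
Sum = -1.36765, so H' = 1.368.

1.368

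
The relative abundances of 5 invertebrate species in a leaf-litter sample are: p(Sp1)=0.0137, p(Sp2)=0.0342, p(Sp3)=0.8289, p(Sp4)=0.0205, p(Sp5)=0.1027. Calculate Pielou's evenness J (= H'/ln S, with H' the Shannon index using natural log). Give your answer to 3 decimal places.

H' = −Σ pᵢ ln pᵢ = −((-0.05878) + (-0.11544) + (-0.15555) + (-0.07969) + (-0.23374)) = 0.64320 (working shown to 5 dp, full precision carried).
With S = 5 species, ln S = 1.60944, so J = 0.64320/1.60944 = 0.39964, i.e. 0.400 to 3 decimal places.

0.400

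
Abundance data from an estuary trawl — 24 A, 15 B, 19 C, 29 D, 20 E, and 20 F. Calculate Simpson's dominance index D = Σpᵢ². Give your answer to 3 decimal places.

Total N = 24+15+19+29+20+20 = 127, so the proportions are 0.18898, 0.11811, 0.14961, 0.22835, 0.15748, 0.15748 (working shown to 5 dp, full precision carried).
D = 0.18898² + 0.11811² + 0.14961² + 0.22835² + 0.15748² + 0.15748² = 0.03571 + 0.01395 + 0.02238 + 0.05214 + 0.02480 + 0.02480 = 0.17379.
To 3 decimal places, D = 0.174.

0.174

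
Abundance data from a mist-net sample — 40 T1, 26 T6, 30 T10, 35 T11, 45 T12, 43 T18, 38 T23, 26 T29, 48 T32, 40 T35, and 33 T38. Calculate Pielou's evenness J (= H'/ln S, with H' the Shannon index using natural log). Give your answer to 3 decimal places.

Total N = 40+26+30+35+45+43+38+26+48+40+33 = 404, so the proportions are 0.09901, 0.06436, 0.07426, 0.08663, 0.11139, 0.10644, 0.09406, 0.06436, 0.11881, 0.09901, 0.08168 (working shown to 5 dp, full precision carried).
H' = −Σ pᵢ ln pᵢ = −((-0.22896) + (-0.17655) + (-0.19309) + (-0.21191) + (-0.24446) + (-0.23844) + (-0.22234) + (-0.17655) + (-0.25309) + (-0.22896) + (-0.20461)) = 2.37897.
With S = 11 species, ln S = 2.39790, so J = 2.37897/2.39790 = 0.99211, i.e. 0.992 to 3 decimal places.

0.992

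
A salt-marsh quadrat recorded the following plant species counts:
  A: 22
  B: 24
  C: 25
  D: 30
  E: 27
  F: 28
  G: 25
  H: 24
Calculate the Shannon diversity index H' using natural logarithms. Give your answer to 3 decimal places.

Total N = 22+24+25+30+27+28+25+24 = 205, so the proportions are 0.10732, 0.11707, 0.12195, 0.14634, 0.13171, 0.13659, 0.12195, 0.11707 (working shown to 5 dp, full precision carried).
Each pᵢ ln pᵢ term: 0.10732×(-2.23197)=-0.23953, 0.11707×(-2.14496)=-0.25112, 0.12195×(-2.10413)=-0.25660, 0.14634×(-1.92181)=-0.28124, 0.13171×(-2.02717)=-0.26699, 0.13659×(-1.99081)=-0.27191, 0.12195×(-2.10413)=-0.25660, 0.11707×(-2.14496)=-0.25112.
Sum = -2.07511, so H' = 2.075.

2.075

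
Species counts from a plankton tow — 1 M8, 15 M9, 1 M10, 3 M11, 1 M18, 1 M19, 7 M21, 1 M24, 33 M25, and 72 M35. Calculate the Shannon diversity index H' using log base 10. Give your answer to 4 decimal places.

Total N = 1+15+1+3+1+1+7+1+33+72 = 135, so the proportions are 0.007407, 0.111111, 0.007407, 0.022222, 0.007407, 0.007407, 0.051852, 0.007407, 0.244444, 0.533333 (working shown to 6 dp, full precision carried).
Each pᵢ log₁₀ pᵢ term: 0.007407×(-2.130334)=-0.015780, 0.111111×(-0.954243)=-0.106027, 0.007407×(-2.130334)=-0.015780, 0.022222×(-1.653213)=-0.036738, 0.007407×(-2.130334)=-0.015780, 0.007407×(-2.130334)=-0.015780, 0.051852×(-1.285236)=-0.066642, 0.007407×(-2.130334)=-0.015780, 0.244444×(-0.611820)=-0.149556, 0.533333×(-0.273001)=-0.145601.
Sum = -0.583465, so H' = 0.5835.

0.5835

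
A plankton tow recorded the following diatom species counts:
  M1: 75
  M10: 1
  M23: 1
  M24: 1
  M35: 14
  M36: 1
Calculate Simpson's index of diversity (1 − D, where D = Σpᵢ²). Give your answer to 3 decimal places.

0.327

Total N = 75+1+1+1+14+1 = 93, so the proportions are 0.80645, 0.01075, 0.01075, 0.01075, 0.15054, 0.01075 (working shown to 5 dp, full precision carried).
D = 0.80645² + 0.01075² + 0.01075² + 0.01075² + 0.15054² + 0.01075² = 0.65036 + 0.00012 + 0.00012 + 0.00012 + 0.02266 + 0.00012 = 0.67349.
So 1 − D = 0.32651, i.e. 0.327 to 3 decimal places.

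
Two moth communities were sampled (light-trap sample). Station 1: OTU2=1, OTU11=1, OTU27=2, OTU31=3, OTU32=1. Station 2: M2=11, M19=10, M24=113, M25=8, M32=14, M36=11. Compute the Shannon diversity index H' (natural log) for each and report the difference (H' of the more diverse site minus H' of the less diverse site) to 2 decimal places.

Station 1: N=8, proportions 0.125, 0.125, 0.25, 0.375, 0.125, giving H' = 1.4942 (working shown to 4 dp, full precision carried).
Station 2: N=167, proportions 0.0659, 0.0599, 0.6766, 0.0479, 0.0838, 0.0659, giving H' = 1.1446.
Difference = |1.4942 − 1.1446| = 0.3496, i.e. 0.35 to 2 decimal places.

0.35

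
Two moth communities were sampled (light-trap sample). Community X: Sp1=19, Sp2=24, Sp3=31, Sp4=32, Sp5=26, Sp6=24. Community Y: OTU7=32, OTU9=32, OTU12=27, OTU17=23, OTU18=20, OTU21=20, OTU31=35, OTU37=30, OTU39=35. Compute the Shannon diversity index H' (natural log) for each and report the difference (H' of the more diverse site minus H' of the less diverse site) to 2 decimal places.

Community X: N=156, proportions 0.1218, 0.1538, 0.1987, 0.2051, 0.1667, 0.1538, giving H' = 1.7770 (working shown to 4 dp, full precision carried).
Community Y: N=254, proportions 0.126, 0.126, 0.1063, 0.0906, 0.0787, 0.0787, 0.1378, 0.1181, 0.1378, giving H' = 2.1765.
Difference = |1.7770 − 2.1765| = 0.3995, i.e. 0.40 to 2 decimal places.

0.40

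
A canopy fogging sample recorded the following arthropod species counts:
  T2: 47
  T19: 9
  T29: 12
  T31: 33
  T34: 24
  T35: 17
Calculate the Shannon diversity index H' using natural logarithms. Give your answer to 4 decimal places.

Total N = 47+9+12+33+24+17 = 142, so the proportions are 0.330986, 0.06338, 0.084507, 0.232394, 0.169014, 0.119718 (working shown to 6 dp, full precision carried).
Each pᵢ ln pᵢ term: 0.330986×(-1.105679)=-0.365964, 0.06338×(-2.758602)=-0.174841, 0.084507×(-2.470920)=-0.208810, 0.232394×(-1.459319)=-0.339138, 0.169014×(-1.777773)=-0.300469, 0.119718×(-2.122614)=-0.254116.
Sum = -1.643338, so H' = 1.6433.

1.6433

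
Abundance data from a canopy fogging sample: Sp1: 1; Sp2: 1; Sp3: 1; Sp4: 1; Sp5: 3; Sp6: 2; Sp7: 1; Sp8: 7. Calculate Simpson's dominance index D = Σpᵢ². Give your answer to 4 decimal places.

0.2318

Total N = 1+1+1+1+3+2+1+7 = 17, so the proportions are 0.058824, 0.058824, 0.058824, 0.058824, 0.176471, 0.117647, 0.058824, 0.411765 (working shown to 6 dp, full precision carried).
D = 0.058824² + 0.058824² + 0.058824² + 0.058824² + 0.176471² + 0.117647² + 0.058824² + 0.411765² = 0.003460 + 0.003460 + 0.003460 + 0.003460 + 0.031142 + 0.013841 + 0.003460 + 0.169550 = 0.231834.
To 4 decimal places, D = 0.2318.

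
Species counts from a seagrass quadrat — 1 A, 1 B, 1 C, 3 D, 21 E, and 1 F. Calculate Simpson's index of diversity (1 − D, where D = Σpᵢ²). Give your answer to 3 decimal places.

Total N = 1+1+1+3+21+1 = 28, so the proportions are 0.03571, 0.03571, 0.03571, 0.10714, 0.75, 0.03571 (working shown to 5 dp, full precision carried).
D = 0.03571² + 0.03571² + 0.03571² + 0.10714² + 0.75² + 0.03571² = 0.00128 + 0.00128 + 0.00128 + 0.01148 + 0.56250 + 0.00128 = 0.57908.
So 1 − D = 0.42092, i.e. 0.421 to 3 decimal places.

0.421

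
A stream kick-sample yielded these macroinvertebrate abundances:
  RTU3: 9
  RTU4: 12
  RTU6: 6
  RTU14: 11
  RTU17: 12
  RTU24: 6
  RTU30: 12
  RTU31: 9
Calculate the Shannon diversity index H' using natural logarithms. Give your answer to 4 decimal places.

2.0466

Total N = 9+12+6+11+12+6+12+9 = 77, so the proportions are 0.116883, 0.155844, 0.077922, 0.142857, 0.155844, 0.077922, 0.155844, 0.116883 (working shown to 6 dp, full precision carried).
Each pᵢ ln pᵢ term: 0.116883×(-2.146581)=-0.250899, 0.155844×(-1.858899)=-0.289699, 0.077922×(-2.552046)=-0.198861, 0.142857×(-1.945910)=-0.277987, 0.155844×(-1.858899)=-0.289699, 0.077922×(-2.552046)=-0.198861, 0.155844×(-1.858899)=-0.289699, 0.116883×(-2.146581)=-0.250899.
Sum = -2.046602, so H' = 2.0466.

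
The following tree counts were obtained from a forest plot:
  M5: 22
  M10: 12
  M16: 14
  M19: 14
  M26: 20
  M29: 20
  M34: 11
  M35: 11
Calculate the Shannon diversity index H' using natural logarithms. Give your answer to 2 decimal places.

2.04

Total N = 22+12+14+14+20+20+11+11 = 124, so the proportions are 0.1774, 0.0968, 0.1129, 0.1129, 0.1613, 0.1613, 0.0887, 0.0887 (working shown to 4 dp, full precision carried).
Each pᵢ ln pᵢ term: 0.1774×(-1.7292)=-0.3068, 0.0968×(-2.3354)=-0.2260, 0.1129×(-2.1812)=-0.2463, 0.1129×(-2.1812)=-0.2463, 0.1613×(-1.8245)=-0.2943, 0.1613×(-1.8245)=-0.2943, 0.0887×(-2.4224)=-0.2149, 0.0887×(-2.4224)=-0.2149.
Sum = -2.0437, so H' = 2.04.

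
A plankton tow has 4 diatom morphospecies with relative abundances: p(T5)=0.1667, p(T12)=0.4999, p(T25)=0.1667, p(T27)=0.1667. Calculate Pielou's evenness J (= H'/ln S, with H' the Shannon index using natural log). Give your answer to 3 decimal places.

0.896

H' = −Σ pᵢ ln pᵢ = −((-0.29865) + (-0.34660) + (-0.29865) + (-0.29865)) = 1.24256 (working shown to 5 dp, full precision carried).
With S = 4 species, ln S = 1.38629, so J = 1.24256/1.38629 = 0.89632, i.e. 0.896 to 3 decimal places.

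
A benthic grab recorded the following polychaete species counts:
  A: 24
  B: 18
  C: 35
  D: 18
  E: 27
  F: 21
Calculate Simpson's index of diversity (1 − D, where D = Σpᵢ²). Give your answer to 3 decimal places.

0.823

Total N = 24+18+35+18+27+21 = 143, so the proportions are 0.16783, 0.12587, 0.24476, 0.12587, 0.18881, 0.14685 (working shown to 5 dp, full precision carried).
D = 0.16783² + 0.12587² + 0.24476² + 0.12587² + 0.18881² + 0.14685² = 0.02817 + 0.01584 + 0.05991 + 0.01584 + 0.03565 + 0.02157 = 0.17698.
So 1 − D = 0.82302, i.e. 0.823 to 3 decimal places.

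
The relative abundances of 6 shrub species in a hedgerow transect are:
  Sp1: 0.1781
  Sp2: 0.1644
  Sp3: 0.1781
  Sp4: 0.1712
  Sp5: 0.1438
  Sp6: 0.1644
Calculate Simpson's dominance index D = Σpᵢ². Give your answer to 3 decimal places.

0.167

D = 0.1781² + 0.1644² + 0.1781² + 0.1712² + 0.1438² + 0.1644² = 0.03172 + 0.02703 + 0.03172 + 0.02931 + 0.02068 + 0.02703 = 0.16748 (working shown to 5 dp, full precision carried).
To 3 decimal places, D = 0.167.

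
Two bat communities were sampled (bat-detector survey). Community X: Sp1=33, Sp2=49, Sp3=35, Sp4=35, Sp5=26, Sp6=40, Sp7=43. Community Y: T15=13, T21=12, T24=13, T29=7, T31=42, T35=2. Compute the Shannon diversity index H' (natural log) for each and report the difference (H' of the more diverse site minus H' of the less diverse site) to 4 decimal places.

Community X: N=261, proportions 0.126437, 0.187739, 0.1341, 0.1341, 0.099617, 0.153257, 0.164751, giving H' = 1.928675 (working shown to 6 dp, full precision carried).
Community Y: N=89, proportions 0.146067, 0.134831, 0.146067, 0.078652, 0.47191, 0.022472, giving H' = 1.471812.
Difference = |1.928675 − 1.471812| = 0.456863, i.e. 0.4569 to 4 decimal places.

0.4569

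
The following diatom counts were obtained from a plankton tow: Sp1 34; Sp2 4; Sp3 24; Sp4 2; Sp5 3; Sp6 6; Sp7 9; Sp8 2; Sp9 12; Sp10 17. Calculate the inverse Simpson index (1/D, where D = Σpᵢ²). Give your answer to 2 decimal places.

5.52

Total N = 34+4+24+2+3+6+9+2+12+17 = 113, so the proportions are 0.300885, 0.035398, 0.212389, 0.017699, 0.026549, 0.053097, 0.079646, 0.017699, 0.106195, 0.150442 (working shown to 6 dp, full precision carried).
D = 0.300885² + 0.035398² + 0.212389² + 0.017699² + 0.026549² + 0.053097² + 0.079646² + 0.017699² + 0.106195² + 0.150442² = 0.090532 + 0.001253 + 0.045109 + 0.000313 + 0.000705 + 0.002819 + 0.006343 + 0.000313 + 0.011277 + 0.022633 = 0.181298.
So 1/D = 5.5158, i.e. 5.52 to 2 decimal places.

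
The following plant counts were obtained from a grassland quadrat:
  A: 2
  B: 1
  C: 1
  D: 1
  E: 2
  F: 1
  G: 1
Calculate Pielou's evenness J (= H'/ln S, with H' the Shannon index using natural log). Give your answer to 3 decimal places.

0.971

Total N = 2+1+1+1+2+1+1 = 9, so the proportions are 0.22222, 0.11111, 0.11111, 0.11111, 0.22222, 0.11111, 0.11111 (working shown to 5 dp, full precision carried).
H' = −Σ pᵢ ln pᵢ = −((-0.33424) + (-0.24414) + (-0.24414) + (-0.24414) + (-0.33424) + (-0.24414) + (-0.24414)) = 1.88916.
With S = 7 species, ln S = 1.94591, so J = 1.88916/1.94591 = 0.97084, i.e. 0.971 to 3 decimal places.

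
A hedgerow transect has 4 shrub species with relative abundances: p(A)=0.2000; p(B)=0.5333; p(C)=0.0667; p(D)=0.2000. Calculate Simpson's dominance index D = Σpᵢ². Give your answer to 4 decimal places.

0.3689

D = 0.2² + 0.5333² + 0.0667² + 0.2² = 0.040000 + 0.284409 + 0.004449 + 0.040000 = 0.368858 (working shown to 6 dp, full precision carried).
To 4 decimal places, D = 0.3689.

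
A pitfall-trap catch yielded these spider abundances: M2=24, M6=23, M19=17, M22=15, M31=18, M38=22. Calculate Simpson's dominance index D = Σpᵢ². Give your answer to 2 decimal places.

0.17

Total N = 24+23+17+15+18+22 = 119, so the proportions are 0.2017, 0.1933, 0.1429, 0.1261, 0.1513, 0.1849 (working shown to 4 dp, full precision carried).
D = 0.2017² + 0.1933² + 0.1429² + 0.1261² + 0.1513² + 0.1849² = 0.0407 + 0.0374 + 0.0204 + 0.0159 + 0.0229 + 0.0342 = 0.1714.
To 2 decimal places, D = 0.17.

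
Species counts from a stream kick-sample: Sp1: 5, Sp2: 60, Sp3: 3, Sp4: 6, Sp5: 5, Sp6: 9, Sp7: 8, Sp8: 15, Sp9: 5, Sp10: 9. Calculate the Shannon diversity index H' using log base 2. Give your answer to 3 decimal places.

2.572

Total N = 5+60+3+6+5+9+8+15+5+9 = 125, so the proportions are 0.04, 0.48, 0.024, 0.048, 0.04, 0.072, 0.064, 0.12, 0.04, 0.072 (working shown to 5 dp, full precision carried).
Each pᵢ log₂ pᵢ term: 0.04×(-4.64386)=-0.18575, 0.48×(-1.05889)=-0.50827, 0.024×(-5.38082)=-0.12914, 0.048×(-4.38082)=-0.21028, 0.04×(-4.64386)=-0.18575, 0.072×(-3.79586)=-0.27330, 0.064×(-3.96578)=-0.25381, 0.12×(-3.05889)=-0.36707, 0.04×(-4.64386)=-0.18575, 0.072×(-3.79586)=-0.27330.
Sum = -2.57243, so H' = 2.572.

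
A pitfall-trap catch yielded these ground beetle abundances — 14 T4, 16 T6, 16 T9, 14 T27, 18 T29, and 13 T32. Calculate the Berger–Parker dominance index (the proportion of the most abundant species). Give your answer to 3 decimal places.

Total N = 14+16+16+14+18+13 = 91, so the proportions are 0.15385, 0.17582, 0.17582, 0.15385, 0.1978, 0.14286 (working shown to 5 dp, full precision carried).
The largest proportion is 0.1978, i.e. d = 0.198 to 3 decimal places.

0.198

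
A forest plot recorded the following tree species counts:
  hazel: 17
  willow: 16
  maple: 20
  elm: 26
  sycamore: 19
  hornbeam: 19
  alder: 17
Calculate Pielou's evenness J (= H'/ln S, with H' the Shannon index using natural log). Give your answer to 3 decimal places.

Total N = 17+16+20+26+19+19+17 = 134, so the proportions are 0.12687, 0.1194, 0.14925, 0.19403, 0.14179, 0.14179, 0.12687 (working shown to 5 dp, full precision carried).
H' = −Σ pᵢ ln pᵢ = −((-0.26193) + (-0.25376) + (-0.28390) + (-0.31816) + (-0.27697) + (-0.27697) + (-0.26193)) = 1.93363.
With S = 7 species, ln S = 1.94591, so J = 1.93363/1.94591 = 0.99369, i.e. 0.994 to 3 decimal places.

0.994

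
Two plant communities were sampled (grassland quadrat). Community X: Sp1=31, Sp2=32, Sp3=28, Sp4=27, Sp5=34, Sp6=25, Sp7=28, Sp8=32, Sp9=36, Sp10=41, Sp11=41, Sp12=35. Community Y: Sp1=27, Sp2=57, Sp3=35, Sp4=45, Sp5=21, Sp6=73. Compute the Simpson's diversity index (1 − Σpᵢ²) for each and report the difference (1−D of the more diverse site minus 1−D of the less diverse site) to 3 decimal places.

0.110

Community X: N=390, proportions 0.07949, 0.08205, 0.07179, 0.06923, 0.08718, 0.0641, 0.07179, 0.08205, 0.09231, 0.10513, 0.10513, 0.08974, giving 1−D = 0.91473 (working shown to 5 dp, full precision carried).
Community Y: N=258, proportions 0.10465, 0.22093, 0.13566, 0.17442, 0.0814, 0.28295, giving 1−D = 0.80473.
Difference = |0.91473 − 0.80473| = 0.11000, i.e. 0.110 to 3 decimal places.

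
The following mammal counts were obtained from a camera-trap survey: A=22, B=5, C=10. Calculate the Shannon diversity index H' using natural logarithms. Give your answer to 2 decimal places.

Total N = 22+5+10 = 37, so the proportions are 0.5946, 0.1351, 0.2703 (working shown to 4 dp, full precision carried).
Each pᵢ ln pᵢ term: 0.5946×(-0.5199)=-0.3091, 0.1351×(-2.0015)=-0.2705, 0.2703×(-1.3083)=-0.3536.
Sum = -0.9332, so H' = 0.93.

0.93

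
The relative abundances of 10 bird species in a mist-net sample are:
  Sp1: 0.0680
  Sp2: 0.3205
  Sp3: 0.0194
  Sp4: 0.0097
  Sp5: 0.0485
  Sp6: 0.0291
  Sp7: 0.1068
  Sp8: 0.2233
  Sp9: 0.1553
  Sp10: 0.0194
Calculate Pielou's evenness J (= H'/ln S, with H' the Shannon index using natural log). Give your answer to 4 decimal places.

0.8069

H' = −Σ pᵢ ln pᵢ = −((-0.182801) + (-0.364688) + (-0.076484) + (-0.044966) + (-0.146770) + (-0.102927) + (-0.238890) + (-0.334780) + (-0.289230) + (-0.076484)) = 1.858021 (working shown to 6 dp, full precision carried).
With S = 10 species, ln S = 2.302585, so J = 1.858021/2.302585 = 0.806928, i.e. 0.8069 to 4 decimal places.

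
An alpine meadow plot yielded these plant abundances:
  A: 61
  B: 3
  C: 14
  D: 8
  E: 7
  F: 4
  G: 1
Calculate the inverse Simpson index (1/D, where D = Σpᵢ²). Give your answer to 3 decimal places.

Total N = 61+3+14+8+7+4+1 = 98, so the proportions are 0.622449, 0.030612, 0.142857, 0.081633, 0.071429, 0.040816, 0.010204 (working shown to 6 dp, full precision carried).
D = 0.622449² + 0.030612² + 0.142857² + 0.081633² + 0.071429² + 0.040816² + 0.010204² = 0.387443 + 0.000937 + 0.020408 + 0.006664 + 0.005102 + 0.001666 + 0.000104 = 0.422324.
So 1/D = 2.36785, i.e. 2.368 to 3 decimal places.

2.368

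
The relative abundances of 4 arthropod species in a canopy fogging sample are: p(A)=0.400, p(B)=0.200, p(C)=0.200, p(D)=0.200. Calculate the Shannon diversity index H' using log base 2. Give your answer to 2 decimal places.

1.92

Each pᵢ log₂ pᵢ term (working shown to 4 dp, full precision carried): 0.4×(-1.3219)=-0.5288, 0.2×(-2.3219)=-0.4644, 0.2×(-2.3219)=-0.4644, 0.2×(-2.3219)=-0.4644.
Sum = -1.9219, so H' = 1.92.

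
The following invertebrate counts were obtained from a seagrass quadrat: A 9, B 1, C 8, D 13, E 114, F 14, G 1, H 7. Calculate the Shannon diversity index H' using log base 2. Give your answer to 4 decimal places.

Total N = 9+1+8+13+114+14+1+7 = 167, so the proportions are 0.053892, 0.005988, 0.047904, 0.077844, 0.682635, 0.083832, 0.005988, 0.041916 (working shown to 6 dp, full precision carried).
Each pᵢ log₂ pᵢ term: 0.053892×(-4.213779)=-0.227090, 0.005988×(-7.383704)=-0.044214, 0.047904×(-4.383704)=-0.209998, 0.077844×(-3.683265)=-0.286721, 0.682635×(-0.550814)=-0.376005, 0.083832×(-3.576349)=-0.299814, 0.005988×(-7.383704)=-0.044214, 0.041916×(-4.576349)=-0.191823.
Sum = -1.679878, so H' = 1.6799.

1.6799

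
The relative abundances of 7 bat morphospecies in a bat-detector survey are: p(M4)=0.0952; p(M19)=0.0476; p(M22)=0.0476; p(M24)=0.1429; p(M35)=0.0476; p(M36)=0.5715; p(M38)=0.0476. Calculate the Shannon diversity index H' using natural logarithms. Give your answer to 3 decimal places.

Each pᵢ ln pᵢ term (working shown to 5 dp, full precision carried): 0.0952×(-2.35178)=-0.22389, 0.0476×(-3.04492)=-0.14494, 0.0476×(-3.04492)=-0.14494, 0.1429×(-1.94561)=-0.27803, 0.0476×(-3.04492)=-0.14494, 0.5715×(-0.55949)=-0.31975, 0.0476×(-3.04492)=-0.14494.
Sum = -1.40142, so H' = 1.401.

1.401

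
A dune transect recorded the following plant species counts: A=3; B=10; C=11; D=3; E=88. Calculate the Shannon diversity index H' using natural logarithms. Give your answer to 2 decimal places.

Total N = 3+10+11+3+88 = 115, so the proportions are 0.0261, 0.087, 0.0957, 0.0261, 0.7652 (working shown to 4 dp, full precision carried).
Each pᵢ ln pᵢ term: 0.0261×(-3.6463)=-0.0951, 0.087×(-2.4423)=-0.2124, 0.0957×(-2.3470)=-0.2245, 0.0261×(-3.6463)=-0.0951, 0.7652×(-0.2676)=-0.2048.
Sum = -0.8319, so H' = 0.83.

0.83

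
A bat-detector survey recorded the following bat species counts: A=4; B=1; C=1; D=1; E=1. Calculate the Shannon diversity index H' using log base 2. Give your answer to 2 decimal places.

Total N = 4+1+1+1+1 = 8, so the proportions are 0.5, 0.125, 0.125, 0.125, 0.125 (working shown to 4 dp, full precision carried).
Each pᵢ log₂ pᵢ term: 0.5×(-1.0000)=-0.5000, 0.125×(-3.0000)=-0.3750, 0.125×(-3.0000)=-0.3750, 0.125×(-3.0000)=-0.3750, 0.125×(-3.0000)=-0.3750.
Sum = -2.0000, so H' = 2.00.

2.00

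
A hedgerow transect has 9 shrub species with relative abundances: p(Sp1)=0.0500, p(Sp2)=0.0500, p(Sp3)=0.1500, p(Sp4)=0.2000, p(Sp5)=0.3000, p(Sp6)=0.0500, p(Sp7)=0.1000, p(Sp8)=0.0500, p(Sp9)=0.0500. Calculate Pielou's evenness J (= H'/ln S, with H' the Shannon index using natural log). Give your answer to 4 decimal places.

H' = −Σ pᵢ ln pᵢ = −((-0.149787) + (-0.149787) + (-0.284568) + (-0.321888) + (-0.361192) + (-0.149787) + (-0.230259) + (-0.149787) + (-0.149787)) = 1.946839 (working shown to 6 dp, full precision carried).
With S = 9 species, ln S = 2.197225, so J = 1.946839/2.197225 = 0.886045, i.e. 0.8860 to 4 decimal places.

0.8860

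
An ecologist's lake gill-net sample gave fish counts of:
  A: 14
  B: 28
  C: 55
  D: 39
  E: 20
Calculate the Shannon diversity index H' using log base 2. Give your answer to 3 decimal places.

Total N = 14+28+55+39+20 = 156, so the proportions are 0.08974, 0.17949, 0.35256, 0.25, 0.12821 (working shown to 5 dp, full precision carried).
Each pᵢ log₂ pᵢ term: 0.08974×(-3.47805)=-0.31213, 0.17949×(-2.47805)=-0.44478, 0.35256×(-1.50404)=-0.53027, 0.25×(-2.00000)=-0.50000, 0.12821×(-2.96347)=-0.37993.
Sum = -2.16711, so H' = 2.167.

2.167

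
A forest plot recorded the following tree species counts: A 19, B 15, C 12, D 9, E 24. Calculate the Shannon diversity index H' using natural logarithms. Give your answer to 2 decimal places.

Total N = 19+15+12+9+24 = 79, so the proportions are 0.2405, 0.1899, 0.1519, 0.1139, 0.3038 (working shown to 4 dp, full precision carried).
Each pᵢ ln pᵢ term: 0.2405×(-1.4250)=-0.3427, 0.1899×(-1.6614)=-0.3155, 0.1519×(-1.8845)=-0.2863, 0.1139×(-2.1722)=-0.2475, 0.3038×(-1.1914)=-0.3619.
Sum = -1.5538, so H' = 1.55.

1.55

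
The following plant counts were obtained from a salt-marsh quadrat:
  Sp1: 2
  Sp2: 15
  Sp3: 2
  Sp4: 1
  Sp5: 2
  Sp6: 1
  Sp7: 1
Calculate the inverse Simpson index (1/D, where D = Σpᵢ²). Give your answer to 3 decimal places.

Total N = 2+15+2+1+2+1+1 = 24, so the proportions are 0.083333, 0.625, 0.083333, 0.041667, 0.083333, 0.041667, 0.041667 (working shown to 6 dp, full precision carried).
D = 0.083333² + 0.625² + 0.083333² + 0.041667² + 0.083333² + 0.041667² + 0.041667² = 0.006944 + 0.390625 + 0.006944 + 0.001736 + 0.006944 + 0.001736 + 0.001736 = 0.416667.
So 1/D = 2.40000, i.e. 2.400 to 3 decimal places.

2.400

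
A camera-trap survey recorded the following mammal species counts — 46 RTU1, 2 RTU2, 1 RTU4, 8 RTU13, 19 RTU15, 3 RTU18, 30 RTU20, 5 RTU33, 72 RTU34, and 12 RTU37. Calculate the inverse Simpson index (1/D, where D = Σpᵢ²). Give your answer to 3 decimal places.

Total N = 46+2+1+8+19+3+30+5+72+12 = 198, so the proportions are 0.2323232, 0.010101, 0.0050505, 0.040404, 0.0959596, 0.0151515, 0.1515152, 0.0252525, 0.3636364, 0.0606061 (working shown to 7 dp, full precision carried).
D = 0.2323232² + 0.010101² + 0.0050505² + 0.040404² + 0.0959596² + 0.0151515² + 0.1515152² + 0.0252525² + 0.3636364² + 0.0606061² = 0.0539741 + 0.0001020 + 0.0000255 + 0.0016325 + 0.0092082 + 0.0002296 + 0.0229568 + 0.0006377 + 0.1322314 + 0.0036731 = 0.2246710.
So 1/D = 4.45095, i.e. 4.451 to 3 decimal places.

4.451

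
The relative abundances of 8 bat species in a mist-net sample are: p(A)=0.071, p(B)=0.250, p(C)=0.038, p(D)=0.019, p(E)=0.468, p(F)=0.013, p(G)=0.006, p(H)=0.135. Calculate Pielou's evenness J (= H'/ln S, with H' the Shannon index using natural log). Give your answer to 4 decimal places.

H' = −Σ pᵢ ln pᵢ = −((-0.187800) + (-0.346574) + (-0.124266) + (-0.075303) + (-0.355346) + (-0.056456) + (-0.030696) + (-0.270335)) = 1.446777 (working shown to 6 dp, full precision carried).
With S = 8 species, ln S = 2.079442, so J = 1.446777/2.079442 = 0.695753, i.e. 0.6958 to 4 decimal places.

0.6958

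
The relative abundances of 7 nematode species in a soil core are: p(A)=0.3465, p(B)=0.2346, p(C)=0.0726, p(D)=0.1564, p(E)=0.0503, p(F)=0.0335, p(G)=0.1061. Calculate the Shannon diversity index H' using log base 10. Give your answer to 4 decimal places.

0.7340

Each pᵢ log₁₀ pᵢ term (working shown to 6 dp, full precision carried): 0.3465×(-0.460297)=-0.159493, 0.2346×(-0.629672)=-0.147721, 0.0726×(-1.139063)=-0.082696, 0.1564×(-0.805763)=-0.126021, 0.0503×(-1.298432)=-0.065311, 0.0335×(-1.474955)=-0.049411, 0.1061×(-0.974285)=-0.103372.
Sum = -0.734025, so H' = 0.7340.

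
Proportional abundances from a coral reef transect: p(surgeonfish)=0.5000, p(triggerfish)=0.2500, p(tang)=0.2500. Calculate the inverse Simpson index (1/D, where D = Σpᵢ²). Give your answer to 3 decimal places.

2.667

D = 0.5² + 0.25² + 0.25² = 0.250000 + 0.062500 + 0.062500 = 0.375000 (working shown to 6 dp, full precision carried).
So 1/D = 2.66667, i.e. 2.667 to 3 decimal places.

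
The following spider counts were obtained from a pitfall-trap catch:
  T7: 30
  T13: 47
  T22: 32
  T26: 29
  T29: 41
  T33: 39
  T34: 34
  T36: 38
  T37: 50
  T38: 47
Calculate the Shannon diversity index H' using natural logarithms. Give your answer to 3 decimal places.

Total N = 30+47+32+29+41+39+34+38+50+47 = 387, so the proportions are 0.07752, 0.12145, 0.08269, 0.07494, 0.10594, 0.10078, 0.08786, 0.09819, 0.1292, 0.12145 (working shown to 5 dp, full precision carried).
Each pᵢ ln pᵢ term: 0.07752×(-2.55723)=-0.19823, 0.12145×(-2.10828)=-0.25604, 0.08269×(-2.49269)=-0.20611, 0.07494×(-2.59113)=-0.19417, 0.10594×(-2.24485)=-0.23783, 0.10078×(-2.29486)=-0.23127, 0.08786×(-2.43206)=-0.21367, 0.09819×(-2.32084)=-0.22789, 0.1292×(-2.04640)=-0.26439, 0.12145×(-2.10828)=-0.25604.
Sum = -2.28564, so H' = 2.286.

2.286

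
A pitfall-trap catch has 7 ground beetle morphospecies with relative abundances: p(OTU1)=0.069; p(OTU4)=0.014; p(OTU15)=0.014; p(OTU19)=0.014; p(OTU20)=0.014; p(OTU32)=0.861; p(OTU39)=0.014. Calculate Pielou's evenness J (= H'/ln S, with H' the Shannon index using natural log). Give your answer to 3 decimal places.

H' = −Σ pᵢ ln pᵢ = −((-0.18448) + (-0.05976) + (-0.05976) + (-0.05976) + (-0.05976) + (-0.12886) + (-0.05976)) = 0.61215 (working shown to 5 dp, full precision carried).
With S = 7 species, ln S = 1.94591, so J = 0.61215/1.94591 = 0.31458, i.e. 0.315 to 3 decimal places.

0.315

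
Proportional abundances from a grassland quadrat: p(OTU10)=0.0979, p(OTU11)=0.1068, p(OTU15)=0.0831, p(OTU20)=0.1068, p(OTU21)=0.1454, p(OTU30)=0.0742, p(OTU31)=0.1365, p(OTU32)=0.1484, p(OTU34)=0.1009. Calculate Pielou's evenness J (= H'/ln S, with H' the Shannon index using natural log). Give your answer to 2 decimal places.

0.99

H' = −Σ pᵢ ln pᵢ = −((-0.2275) + (-0.2389) + (-0.2067) + (-0.2389) + (-0.2804) + (-0.1930) + (-0.2718) + (-0.2831) + (-0.2314)) = 2.1718 (working shown to 4 dp, full precision carried).
With S = 9 species, ln S = 2.1972, so J = 2.1718/2.1972 = 0.9884, i.e. 0.99 to 2 decimal places.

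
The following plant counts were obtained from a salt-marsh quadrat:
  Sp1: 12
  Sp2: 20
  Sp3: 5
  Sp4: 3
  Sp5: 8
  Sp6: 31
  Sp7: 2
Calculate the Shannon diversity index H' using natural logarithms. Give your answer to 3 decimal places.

Total N = 12+20+5+3+8+31+2 = 81, so the proportions are 0.14815, 0.24691, 0.06173, 0.03704, 0.09877, 0.38272, 0.02469 (working shown to 5 dp, full precision carried).
Each pᵢ ln pᵢ term: 0.14815×(-1.90954)=-0.28290, 0.24691×(-1.39872)=-0.34536, 0.06173×(-2.78501)=-0.17191, 0.03704×(-3.29584)=-0.12207, 0.09877×(-2.31501)=-0.22864, 0.38272×(-0.96046)=-0.36758, 0.02469×(-3.70130)=-0.09139.
Sum = -1.60986, so H' = 1.610.

1.610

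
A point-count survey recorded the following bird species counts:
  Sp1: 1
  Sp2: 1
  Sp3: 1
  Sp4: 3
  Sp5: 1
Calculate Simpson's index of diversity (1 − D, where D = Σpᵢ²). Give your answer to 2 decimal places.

0.73

Total N = 1+1+1+3+1 = 7, so the proportions are 0.1429, 0.1429, 0.1429, 0.4286, 0.1429 (working shown to 4 dp, full precision carried).
D = 0.1429² + 0.1429² + 0.1429² + 0.4286² + 0.1429² = 0.0204 + 0.0204 + 0.0204 + 0.1837 + 0.0204 = 0.2653.
So 1 − D = 0.7347, i.e. 0.73 to 2 decimal places.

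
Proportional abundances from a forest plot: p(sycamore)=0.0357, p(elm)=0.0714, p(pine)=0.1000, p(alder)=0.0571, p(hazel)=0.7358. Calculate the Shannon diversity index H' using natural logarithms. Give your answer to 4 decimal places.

Each pᵢ ln pᵢ term (working shown to 6 dp, full precision carried): 0.0357×(-3.332605)=-0.118974, 0.0714×(-2.639457)=-0.188457, 0.1×(-2.302585)=-0.230259, 0.0571×(-2.862951)=-0.163475, 0.7358×(-0.306797)=-0.225741.
Sum = -0.926905, so H' = 0.9269.

0.9269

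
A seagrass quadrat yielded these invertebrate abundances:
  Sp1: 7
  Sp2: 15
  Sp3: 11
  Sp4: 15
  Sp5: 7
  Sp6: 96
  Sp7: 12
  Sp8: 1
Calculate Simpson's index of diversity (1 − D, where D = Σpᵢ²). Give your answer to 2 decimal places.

Total N = 7+15+11+15+7+96+12+1 = 164, so the proportions are 0.0427, 0.0915, 0.0671, 0.0915, 0.0427, 0.5854, 0.0732, 0.0061 (working shown to 4 dp, full precision carried).
D = 0.0427² + 0.0915² + 0.0671² + 0.0915² + 0.0427² + 0.5854² + 0.0732² + 0.0061² = 0.0018 + 0.0084 + 0.0045 + 0.0084 + 0.0018 + 0.3427 + 0.0054 + 0.0000 = 0.3729.
So 1 − D = 0.6271, i.e. 0.63 to 2 decimal places.

0.63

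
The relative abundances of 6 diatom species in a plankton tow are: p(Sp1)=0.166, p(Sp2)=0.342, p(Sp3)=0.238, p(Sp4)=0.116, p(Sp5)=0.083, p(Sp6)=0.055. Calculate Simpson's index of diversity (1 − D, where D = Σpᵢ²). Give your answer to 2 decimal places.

0.78

D = 0.166² + 0.342² + 0.238² + 0.116² + 0.083² + 0.055² = 0.0276 + 0.1170 + 0.0566 + 0.0135 + 0.0069 + 0.0030 = 0.2245 (working shown to 4 dp, full precision carried).
So 1 − D = 0.7755, i.e. 0.78 to 2 decimal places.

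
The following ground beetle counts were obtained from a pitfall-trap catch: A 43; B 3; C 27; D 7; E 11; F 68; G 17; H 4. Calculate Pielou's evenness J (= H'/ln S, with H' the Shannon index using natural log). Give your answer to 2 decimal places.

0.80

Total N = 43+3+27+7+11+68+17+4 = 180, so the proportions are 0.2389, 0.0167, 0.15, 0.0389, 0.0611, 0.3778, 0.0944, 0.0222 (working shown to 4 dp, full precision carried).
H' = −Σ pᵢ ln pᵢ = −((-0.3420) + (-0.0682) + (-0.2846) + (-0.1263) + (-0.1708) + (-0.3677) + (-0.2229) + (-0.0846)) = 1.6671.
With S = 8 species, ln S = 2.0794, so J = 1.6671/2.0794 = 0.8017, i.e. 0.80 to 2 decimal places.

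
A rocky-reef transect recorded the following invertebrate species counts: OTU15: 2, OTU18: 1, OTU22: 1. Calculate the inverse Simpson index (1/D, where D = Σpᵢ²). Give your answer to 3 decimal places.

Total N = 2+1+1 = 4, so the proportions are 0.5, 0.25, 0.25 (working shown to 6 dp, full precision carried).
D = 0.5² + 0.25² + 0.25² = 0.250000 + 0.062500 + 0.062500 = 0.375000.
So 1/D = 2.66667, i.e. 2.667 to 3 decimal places.

2.667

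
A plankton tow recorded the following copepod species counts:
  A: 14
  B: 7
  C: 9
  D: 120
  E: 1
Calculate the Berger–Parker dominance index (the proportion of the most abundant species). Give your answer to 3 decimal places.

0.795

Total N = 14+7+9+120+1 = 151, so the proportions are 0.09272, 0.04636, 0.0596, 0.7947, 0.00662 (working shown to 5 dp, full precision carried).
The largest proportion is 0.7947, i.e. d = 0.795 to 3 decimal places.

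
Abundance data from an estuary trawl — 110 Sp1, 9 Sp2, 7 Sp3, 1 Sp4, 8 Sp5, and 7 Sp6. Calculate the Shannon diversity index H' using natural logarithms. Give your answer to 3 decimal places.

0.866

Total N = 110+9+7+1+8+7 = 142, so the proportions are 0.77465, 0.06338, 0.0493, 0.00704, 0.05634, 0.0493 (working shown to 5 dp, full precision carried).
Each pᵢ ln pᵢ term: 0.77465×(-0.25535)=-0.19780, 0.06338×(-2.75860)=-0.17484, 0.0493×(-3.00992)=-0.14838, 0.00704×(-4.95583)=-0.03490, 0.05634×(-2.87639)=-0.16205, 0.0493×(-3.00992)=-0.14838.
Sum = -0.86635, so H' = 0.866.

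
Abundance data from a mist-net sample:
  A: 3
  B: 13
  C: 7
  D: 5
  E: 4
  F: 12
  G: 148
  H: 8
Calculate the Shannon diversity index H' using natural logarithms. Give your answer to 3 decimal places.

Total N = 3+13+7+5+4+12+148+8 = 200, so the proportions are 0.015, 0.065, 0.035, 0.025, 0.02, 0.06, 0.74, 0.04 (working shown to 5 dp, full precision carried).
Each pᵢ ln pᵢ term: 0.015×(-4.19971)=-0.06300, 0.065×(-2.73337)=-0.17767, 0.035×(-3.35241)=-0.11733, 0.025×(-3.68888)=-0.09222, 0.02×(-3.91202)=-0.07824, 0.06×(-2.81341)=-0.16880, 0.74×(-0.30111)=-0.22282, 0.04×(-3.21888)=-0.12876.
Sum = -1.04884, so H' = 1.049.

1.049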